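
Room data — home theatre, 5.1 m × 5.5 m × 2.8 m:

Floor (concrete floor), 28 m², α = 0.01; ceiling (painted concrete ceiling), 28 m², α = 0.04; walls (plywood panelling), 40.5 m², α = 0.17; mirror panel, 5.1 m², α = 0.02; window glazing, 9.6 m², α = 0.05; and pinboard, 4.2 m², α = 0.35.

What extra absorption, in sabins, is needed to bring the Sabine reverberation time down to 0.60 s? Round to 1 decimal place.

10.7 sabins

Equivalent absorption area: A₁ = 28×0.01 + 28×0.04 + 40.5×0.17 + 5.1×0.02 + 9.6×0.05 + 4.2×0.35 = 10.337 m².
For T = 0.60 s, need A₂ = 0.161·V/T = 0.161·78.54/0.60 = 21.075 sabins.
Shortfall: 21.075 − 10.337 = 10.7 sabins.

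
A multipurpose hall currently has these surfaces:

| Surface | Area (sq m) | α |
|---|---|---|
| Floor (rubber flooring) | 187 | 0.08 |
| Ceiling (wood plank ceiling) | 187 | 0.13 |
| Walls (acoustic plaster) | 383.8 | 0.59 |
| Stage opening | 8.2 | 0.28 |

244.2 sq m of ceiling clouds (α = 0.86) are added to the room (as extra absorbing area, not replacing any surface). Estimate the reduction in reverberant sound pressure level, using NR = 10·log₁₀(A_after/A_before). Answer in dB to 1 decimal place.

2.5 dB

Equivalent absorption area: A_before = 187×0.08 + 187×0.13 + 383.8×0.59 + 8.2×0.28 = 268.008 sq m.
Added absorption = 244.2 × 0.86 = 210.012 sabins.
New total A_after = 478.020 sabins.
NR = 10·log₁₀(478.020/268.008) = 2.5 dB.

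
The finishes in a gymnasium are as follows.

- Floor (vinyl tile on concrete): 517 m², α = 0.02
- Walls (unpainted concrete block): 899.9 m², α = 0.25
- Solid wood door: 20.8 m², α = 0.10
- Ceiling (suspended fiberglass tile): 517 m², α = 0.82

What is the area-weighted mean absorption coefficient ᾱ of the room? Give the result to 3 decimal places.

0.338

S = Σ Sᵢ = 517 + 899.9 + 20.8 + 517 = 1954.7 m².
Weighted sum Σ Sα = 661.335.
ᾱ = A/S = 0.338.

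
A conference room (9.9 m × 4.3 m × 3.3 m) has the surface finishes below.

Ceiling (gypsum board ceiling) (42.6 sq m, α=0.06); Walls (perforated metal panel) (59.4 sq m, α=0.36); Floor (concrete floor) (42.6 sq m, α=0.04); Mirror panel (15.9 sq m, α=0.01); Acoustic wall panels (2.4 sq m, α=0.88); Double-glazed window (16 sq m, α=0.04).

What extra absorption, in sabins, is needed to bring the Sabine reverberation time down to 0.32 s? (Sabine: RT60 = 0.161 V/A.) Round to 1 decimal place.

42.1 sabins

Total absorption A₁ = 42.6·0.06 + 59.4·0.36 + 42.6·0.04 + 15.9·0.01 + 2.4·0.88 + 16·0.04
  = 2.556 + 21.384 + 1.704 + 0.159 + 2.112 + 0.640 = 28.555 sq m sabins.
V = 140.481 m³. Required absorption A₂ = 0.161 × 140.481 / 0.32 = 70.680 sabins.
Shortfall: 70.680 − 28.555 = 42.1 sabins.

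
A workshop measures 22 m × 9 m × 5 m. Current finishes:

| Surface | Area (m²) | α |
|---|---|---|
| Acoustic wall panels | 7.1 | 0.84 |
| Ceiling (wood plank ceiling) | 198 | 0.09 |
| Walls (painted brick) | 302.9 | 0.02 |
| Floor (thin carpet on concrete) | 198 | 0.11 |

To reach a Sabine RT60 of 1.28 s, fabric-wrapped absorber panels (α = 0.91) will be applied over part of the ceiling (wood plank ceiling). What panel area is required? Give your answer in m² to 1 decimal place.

Equivalent absorption area: A₁ = 7.1×0.84 + 198×0.09 + 302.9×0.02 + 198×0.11 = 51.622 m².
Required A₂ = 0.161·990/1.28 = 124.523 sabins.
Absorption to add: 124.523 − 51.622 = 72.901 sabins.
Each m² of panel replacing the ceiling (wood plank ceiling) adds (0.91 − 0.09) = 0.82 sabins.
Panel area = 72.901 / 0.82 = 88.9 m².

88.9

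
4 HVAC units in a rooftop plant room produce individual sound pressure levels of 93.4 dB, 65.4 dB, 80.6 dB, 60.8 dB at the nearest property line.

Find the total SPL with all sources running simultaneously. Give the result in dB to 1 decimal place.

Converting to relative power and adding: 10^(93.4/10) + 10^(65.4/10) + 10^(80.6/10) + 10^(60.8/10) = 2.307e+09.
L_total = 10·log₁₀(2.307e+09) = 93.6 dB.

93.6 dB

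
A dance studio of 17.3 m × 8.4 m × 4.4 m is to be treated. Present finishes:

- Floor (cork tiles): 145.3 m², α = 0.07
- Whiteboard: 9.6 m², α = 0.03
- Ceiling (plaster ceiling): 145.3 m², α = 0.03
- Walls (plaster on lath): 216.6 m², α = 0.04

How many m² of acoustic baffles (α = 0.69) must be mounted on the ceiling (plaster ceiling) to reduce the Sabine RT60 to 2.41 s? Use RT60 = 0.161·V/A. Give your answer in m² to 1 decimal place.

Total absorption A₁ = 145.3×0.07 + 9.6×0.03 + 145.3×0.03 + 216.6×0.04
  = 10.171 + 0.288 + 4.359 + 8.664 = 23.482 m² sabins.
Required A₂ = 0.161·639.408/2.41 = 42.716 sabins.
Absorption to add: 42.716 − 23.482 = 19.234 sabins.
Net gain per m²: Δα = 0.69 − 0.03 = 0.66.
Area = ΔA/Δα = 19.234/0.66 = 29.1 m².

29.1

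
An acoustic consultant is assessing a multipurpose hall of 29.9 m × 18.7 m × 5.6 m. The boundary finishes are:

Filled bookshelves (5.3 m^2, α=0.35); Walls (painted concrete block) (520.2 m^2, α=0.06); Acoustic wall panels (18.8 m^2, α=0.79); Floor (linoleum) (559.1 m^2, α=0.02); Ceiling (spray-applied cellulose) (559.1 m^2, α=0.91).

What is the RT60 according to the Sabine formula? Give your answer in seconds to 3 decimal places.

A = Σ Sᵢαᵢ = 5.3×0.35 + 520.2×0.06 + 18.8×0.79 + 559.1×0.02 + 559.1×0.91 = 567.882 sabins.
V = 29.9·18.7·5.6 = 3131.128 m³.
RT60 = 0.161 · V / A = 0.161 × 3131.128 / 567.882 = 0.888 s.

0.888 s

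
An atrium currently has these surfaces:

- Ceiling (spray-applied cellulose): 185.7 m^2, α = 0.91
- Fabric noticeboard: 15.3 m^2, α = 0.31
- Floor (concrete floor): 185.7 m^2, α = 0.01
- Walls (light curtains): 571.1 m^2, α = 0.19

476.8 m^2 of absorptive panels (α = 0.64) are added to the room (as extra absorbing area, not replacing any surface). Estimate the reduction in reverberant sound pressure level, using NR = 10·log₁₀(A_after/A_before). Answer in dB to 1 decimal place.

3.2 dB

A_before = Σ Sᵢαᵢ = 185.7·0.91 + 15.3·0.31 + 185.7·0.01 + 571.1·0.19 = 284.096 sabins.
Added absorption = 476.8 × 0.64 = 305.152 sabins.
New total A_after = 589.248 sabins.
NR = 10·log₁₀(589.248/284.096) = 3.2 dB.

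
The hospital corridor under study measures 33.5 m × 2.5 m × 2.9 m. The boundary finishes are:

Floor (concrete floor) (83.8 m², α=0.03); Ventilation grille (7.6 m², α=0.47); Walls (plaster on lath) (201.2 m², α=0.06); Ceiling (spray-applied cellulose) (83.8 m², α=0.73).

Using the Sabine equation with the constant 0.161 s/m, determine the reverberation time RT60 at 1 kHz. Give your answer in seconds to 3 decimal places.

A = Σ Sᵢαᵢ = 83.8×0.03 + 7.6×0.47 + 201.2×0.06 + 83.8×0.73 = 79.332 sabins.
Volume V = 33.5 × 2.5 × 2.9 = 242.875 m³.
RT60 = 0.161 · V / A = 0.161 × 242.875 / 79.332 = 0.493 s.

0.493 s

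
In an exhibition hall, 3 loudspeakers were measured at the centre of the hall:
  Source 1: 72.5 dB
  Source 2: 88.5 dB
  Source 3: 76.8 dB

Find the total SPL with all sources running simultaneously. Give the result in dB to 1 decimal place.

88.9 dB

Sum in the linear (power) domain: Σ 10^(Lᵢ/10) = 10^(72.5/10) + 10^(88.5/10) + 10^(76.8/10) = 7.736e+08.
L_total = 10·log₁₀(7.736e+08) = 88.9 dB.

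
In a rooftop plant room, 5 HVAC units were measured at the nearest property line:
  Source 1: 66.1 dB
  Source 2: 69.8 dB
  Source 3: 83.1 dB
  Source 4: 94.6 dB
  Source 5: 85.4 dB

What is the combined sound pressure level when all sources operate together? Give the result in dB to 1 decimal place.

95.4 dB

Converting to relative power and adding: 10^(66.1/10) + 10^(69.8/10) + 10^(83.1/10) + 10^(94.6/10) + 10^(85.4/10) = 3.449e+09.
Combined level = 10 log₁₀(3.449e+09) = 95.4 dB.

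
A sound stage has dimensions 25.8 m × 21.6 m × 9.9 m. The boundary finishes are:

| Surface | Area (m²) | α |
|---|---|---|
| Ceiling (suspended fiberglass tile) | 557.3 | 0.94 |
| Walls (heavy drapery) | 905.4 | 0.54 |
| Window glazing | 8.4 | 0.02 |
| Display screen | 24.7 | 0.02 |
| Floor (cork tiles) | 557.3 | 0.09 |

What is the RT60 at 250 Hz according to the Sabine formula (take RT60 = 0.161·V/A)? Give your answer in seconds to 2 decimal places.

0.84 seconds

A = Σ Sᵢαᵢ = 557.3·0.94 + 905.4·0.54 + 8.4·0.02 + 24.7·0.02 + 557.3·0.09 = 1063.597 sabins.
Room volume: 5517.072 m³.
RT60 = 0.161 · V / A = 0.161 × 5517.072 / 1063.597 = 0.84 s.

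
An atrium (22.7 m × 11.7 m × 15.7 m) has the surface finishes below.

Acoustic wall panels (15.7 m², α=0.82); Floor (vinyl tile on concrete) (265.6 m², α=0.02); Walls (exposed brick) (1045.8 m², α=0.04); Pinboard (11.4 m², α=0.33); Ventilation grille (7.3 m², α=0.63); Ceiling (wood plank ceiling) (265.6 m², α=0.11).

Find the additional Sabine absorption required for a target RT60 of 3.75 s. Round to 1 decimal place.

81.4 sabins

Summing Sᵢαᵢ: 12.874 + 5.312 + 41.832 + 3.762 + 4.599 + 29.216 → A₁ = 97.595 sabins.
V = 4169.763 m³. Required absorption A₂ = 0.161 × 4169.763 / 3.75 = 179.022 sabins.
Shortfall: 179.022 − 97.595 = 81.4 sabins.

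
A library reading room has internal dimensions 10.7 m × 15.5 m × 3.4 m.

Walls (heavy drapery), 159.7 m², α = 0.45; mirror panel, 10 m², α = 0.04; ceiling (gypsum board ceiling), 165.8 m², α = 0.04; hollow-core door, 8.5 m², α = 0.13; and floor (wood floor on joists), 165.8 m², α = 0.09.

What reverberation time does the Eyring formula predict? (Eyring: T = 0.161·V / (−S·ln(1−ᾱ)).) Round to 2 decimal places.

0.86 s

S = Σ Sᵢ = 509.8 m².
Absorption A = 159.7×0.45 + 10×0.04 + 165.8×0.04 + 8.5×0.13 + 165.8×0.09 = 94.924 sabins.
Mean coefficient ᾱ = A/S = 0.1862.
−S·ln(1−ᾱ) = −509.8 × ln(1 − 0.1862) = 105.040.
V = 10.7 × 15.5 × 3.4 = 563.89 m³.
RT60 = 0.161 × 563.89 / 105.040 = 0.86 s.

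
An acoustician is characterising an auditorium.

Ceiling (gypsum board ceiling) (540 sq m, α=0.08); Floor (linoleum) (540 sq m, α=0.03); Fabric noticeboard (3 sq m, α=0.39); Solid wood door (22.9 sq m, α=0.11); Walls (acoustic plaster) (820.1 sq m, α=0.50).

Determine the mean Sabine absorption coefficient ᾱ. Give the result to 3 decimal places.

0.246

S = Σ Sᵢ = 540 + 540 + 3 + 22.9 + 820.1 = 1926.0 sq m.
Σ(Sᵢαᵢ) = 540·0.08 + 540·0.03 + 3·0.39 + 22.9·0.11 + 820.1·0.50 = 473.139.
ᾱ = A/S = 0.246.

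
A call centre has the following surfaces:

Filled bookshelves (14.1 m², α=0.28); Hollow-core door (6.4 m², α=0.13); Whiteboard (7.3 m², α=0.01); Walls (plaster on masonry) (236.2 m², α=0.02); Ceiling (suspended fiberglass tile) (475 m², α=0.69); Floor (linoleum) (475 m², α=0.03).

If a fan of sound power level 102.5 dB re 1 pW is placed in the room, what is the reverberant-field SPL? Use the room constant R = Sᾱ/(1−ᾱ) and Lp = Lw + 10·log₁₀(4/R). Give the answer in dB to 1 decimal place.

A = 351.577 sabins; S = 1214.0 m².
ᾱ = 351.577/1214.0 = 0.2896; R = Sᾱ/(1−ᾱ) = 351.577/(1−0.2896) = 494.900 m².
Lp = Lw + 10 log₁₀(4/R) = 102.5 -20.92 = 81.6 dB.

81.6 dB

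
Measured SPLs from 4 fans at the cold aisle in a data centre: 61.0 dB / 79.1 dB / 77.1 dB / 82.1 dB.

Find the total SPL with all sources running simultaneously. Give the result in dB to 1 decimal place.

84.7 dB

Converting to relative power and adding: 10^(61.0/10) + 10^(79.1/10) + 10^(77.1/10) + 10^(82.1/10) = 2.96e+08.
Combined level = 10 log₁₀(2.96e+08) = 84.7 dB.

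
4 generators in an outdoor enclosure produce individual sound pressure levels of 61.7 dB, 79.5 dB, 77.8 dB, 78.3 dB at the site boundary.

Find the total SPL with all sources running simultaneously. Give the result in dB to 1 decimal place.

Converting to relative power and adding: 10^(61.7/10) + 10^(79.5/10) + 10^(77.8/10) + 10^(78.3/10) = 2.185e+08.
L_total = 10·log₁₀(2.185e+08) = 83.4 dB.

83.4 dB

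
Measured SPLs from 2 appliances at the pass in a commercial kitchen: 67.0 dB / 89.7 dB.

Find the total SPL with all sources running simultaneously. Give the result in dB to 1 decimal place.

89.7 dB

Converting to relative power and adding: 10^(67.0/10) + 10^(89.7/10) = 9.383e+08.
L_total = 10·log₁₀(9.383e+08) = 89.7 dB.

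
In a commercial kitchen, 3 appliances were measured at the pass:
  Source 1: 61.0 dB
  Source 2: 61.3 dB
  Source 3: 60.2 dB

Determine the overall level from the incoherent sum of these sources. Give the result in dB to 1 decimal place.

65.6 dB

Σ 10^(Lᵢ/10) = 3.655e+06.
L_total = 10·log₁₀(3.655e+06) = 65.6 dB.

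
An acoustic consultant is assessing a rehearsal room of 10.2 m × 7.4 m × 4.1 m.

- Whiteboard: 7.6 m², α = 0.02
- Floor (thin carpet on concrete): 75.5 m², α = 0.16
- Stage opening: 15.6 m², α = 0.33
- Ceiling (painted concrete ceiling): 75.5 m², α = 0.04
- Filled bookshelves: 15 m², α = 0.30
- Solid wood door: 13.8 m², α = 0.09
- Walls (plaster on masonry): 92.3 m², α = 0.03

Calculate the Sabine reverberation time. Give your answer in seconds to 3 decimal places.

A = Σ Sᵢαᵢ = 7.6*0.02 + 75.5*0.16 + 15.6*0.33 + 75.5*0.04 + 15*0.30 + 13.8*0.09 + 92.3*0.03 = 28.911 sabins.
Room volume: 309.468 m³.
T = 0.161 V/A = 0.161·309.468/28.911 = 1.723 s.

1.723 s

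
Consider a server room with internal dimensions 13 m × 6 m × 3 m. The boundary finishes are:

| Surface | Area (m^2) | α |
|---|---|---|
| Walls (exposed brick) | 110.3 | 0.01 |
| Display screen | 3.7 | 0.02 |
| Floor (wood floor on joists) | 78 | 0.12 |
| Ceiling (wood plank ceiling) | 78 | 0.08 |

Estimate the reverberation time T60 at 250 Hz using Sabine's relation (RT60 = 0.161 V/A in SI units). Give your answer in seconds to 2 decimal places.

2.25 s

A = Σ Sᵢαᵢ = 110.3×0.01 + 3.7×0.02 + 78×0.12 + 78×0.08 = 16.777 sabins.
Room volume: 234 m³.
T = 0.161 V/A = 0.161·234/16.777 = 2.25 s.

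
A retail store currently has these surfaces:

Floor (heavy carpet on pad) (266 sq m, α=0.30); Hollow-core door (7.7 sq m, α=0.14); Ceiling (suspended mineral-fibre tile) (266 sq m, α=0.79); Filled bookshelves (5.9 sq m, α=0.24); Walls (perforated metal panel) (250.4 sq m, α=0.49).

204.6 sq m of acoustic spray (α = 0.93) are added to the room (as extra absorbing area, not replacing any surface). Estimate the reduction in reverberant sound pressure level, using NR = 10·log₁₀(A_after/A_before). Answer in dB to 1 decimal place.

1.6 dB

A_before = Σ Sᵢαᵢ = 266·0.30 + 7.7·0.14 + 266·0.79 + 5.9·0.24 + 250.4·0.49 = 415.130 sabins.
Treatment contributes 204.6·0.93 = 190.278 sabins.
A_after = 415.130 + 190.278 = 605.408 sabins.
Reduction = 10 log₁₀(A_after/A_before) = 10 log₁₀(1.4584) = 1.6 dB.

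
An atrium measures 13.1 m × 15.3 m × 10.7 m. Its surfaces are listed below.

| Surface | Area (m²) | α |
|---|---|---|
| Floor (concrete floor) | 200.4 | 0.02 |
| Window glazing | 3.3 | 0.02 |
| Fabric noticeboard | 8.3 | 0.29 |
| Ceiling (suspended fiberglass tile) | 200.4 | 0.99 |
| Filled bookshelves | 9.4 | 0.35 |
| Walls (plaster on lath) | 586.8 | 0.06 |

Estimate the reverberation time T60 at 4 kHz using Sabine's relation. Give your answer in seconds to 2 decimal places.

Total absorption A = 200.4×0.02 + 3.3×0.02 + 8.3×0.29 + 200.4×0.99 + 9.4×0.35 + 586.8×0.06
  = 4.008 + 0.066 + 2.407 + 198.396 + 3.290 + 35.208 = 243.375 m² sabins.
V = 13.1·15.3·10.7 = 2144.601 m³.
T = 0.161 V/A = 0.161·2144.601/243.375 = 1.42 s.

1.42 seconds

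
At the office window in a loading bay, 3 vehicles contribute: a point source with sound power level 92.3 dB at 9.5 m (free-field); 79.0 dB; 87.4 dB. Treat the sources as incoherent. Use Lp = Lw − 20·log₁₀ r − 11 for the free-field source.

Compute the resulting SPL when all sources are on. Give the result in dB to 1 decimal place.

Source at 9.5 m: Lp = 92.3 − 20·log₁₀(9.5) − 11 = 61.7 dB.
Converting to relative power and adding: 10^(61.7/10) + 10^(79.0/10) + 10^(87.4/10) = 6.305e+08.
Combined level = 10 log₁₀(6.305e+08) = 88.0 dB.

88.0 dB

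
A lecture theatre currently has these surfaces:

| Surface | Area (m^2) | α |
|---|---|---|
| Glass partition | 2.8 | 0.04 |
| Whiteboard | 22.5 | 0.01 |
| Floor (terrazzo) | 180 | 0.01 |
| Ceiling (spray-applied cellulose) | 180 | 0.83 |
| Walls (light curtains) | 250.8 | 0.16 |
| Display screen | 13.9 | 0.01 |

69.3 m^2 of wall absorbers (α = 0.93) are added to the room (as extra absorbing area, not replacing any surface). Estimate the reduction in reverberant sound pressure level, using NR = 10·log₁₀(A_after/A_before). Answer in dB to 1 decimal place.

1.3 dB

Total absorption A_before = 2.8·0.04 + 22.5·0.01 + 180·0.01 + 180·0.83 + 250.8·0.16 + 13.9·0.01
  = 0.112 + 0.225 + 1.800 + 149.400 + 40.128 + 0.139 = 191.804 m^2 sabins.
Added absorption = 69.3 × 0.93 = 64.449 sabins.
New total A_after = 256.253 sabins.
NR = 10·log₁₀(256.253/191.804) = 1.3 dB.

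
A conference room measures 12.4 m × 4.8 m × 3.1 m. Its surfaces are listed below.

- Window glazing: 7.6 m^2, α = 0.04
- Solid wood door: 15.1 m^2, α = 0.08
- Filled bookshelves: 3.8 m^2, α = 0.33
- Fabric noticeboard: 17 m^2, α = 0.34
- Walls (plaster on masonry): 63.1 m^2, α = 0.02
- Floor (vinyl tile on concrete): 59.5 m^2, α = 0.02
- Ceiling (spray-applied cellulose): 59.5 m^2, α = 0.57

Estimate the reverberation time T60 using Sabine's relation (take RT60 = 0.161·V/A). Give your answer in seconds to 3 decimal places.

0.661 sec

A = Σ Sᵢαᵢ = 7.6*0.04 + 15.1*0.08 + 3.8*0.33 + 17*0.34 + 63.1*0.02 + 59.5*0.02 + 59.5*0.57 = 44.913 sabins.
V = 12.4·4.8·3.1 = 184.512 m³.
RT60 = 0.161 · V / A = 0.161 × 184.512 / 44.913 = 0.661 s.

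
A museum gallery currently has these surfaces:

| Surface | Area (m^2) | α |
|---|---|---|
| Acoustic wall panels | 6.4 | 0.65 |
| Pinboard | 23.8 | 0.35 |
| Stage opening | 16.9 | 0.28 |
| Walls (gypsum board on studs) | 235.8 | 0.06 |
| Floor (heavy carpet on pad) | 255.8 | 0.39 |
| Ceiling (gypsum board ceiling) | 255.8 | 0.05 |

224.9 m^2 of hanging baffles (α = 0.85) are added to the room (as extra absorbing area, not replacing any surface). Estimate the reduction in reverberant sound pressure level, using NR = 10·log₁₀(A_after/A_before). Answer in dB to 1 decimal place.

3.7 dB

Equivalent absorption area: A_before = 6.4×0.65 + 23.8×0.35 + 16.9×0.28 + 235.8×0.06 + 255.8×0.39 + 255.8×0.05 = 143.922 m^2.
Treatment contributes 224.9·0.85 = 191.165 sabins.
A_after = 143.922 + 191.165 = 335.087 sabins.
NR = 10·log₁₀(335.087/143.922) = 3.7 dB.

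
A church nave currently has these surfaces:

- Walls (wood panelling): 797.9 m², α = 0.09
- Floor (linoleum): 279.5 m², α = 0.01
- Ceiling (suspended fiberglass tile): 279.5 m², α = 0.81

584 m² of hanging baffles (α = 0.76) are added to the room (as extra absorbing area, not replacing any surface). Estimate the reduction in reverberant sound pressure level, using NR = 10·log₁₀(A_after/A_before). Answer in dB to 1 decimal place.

A_before = Σ Sᵢαᵢ = 797.9·0.09 + 279.5·0.01 + 279.5·0.81 = 301.001 sabins.
Treatment contributes 584·0.76 = 443.840 sabins.
New total A_after = 744.841 sabins.
NR = 10·log₁₀(744.841/301.001) = 3.9 dB.

3.9 dB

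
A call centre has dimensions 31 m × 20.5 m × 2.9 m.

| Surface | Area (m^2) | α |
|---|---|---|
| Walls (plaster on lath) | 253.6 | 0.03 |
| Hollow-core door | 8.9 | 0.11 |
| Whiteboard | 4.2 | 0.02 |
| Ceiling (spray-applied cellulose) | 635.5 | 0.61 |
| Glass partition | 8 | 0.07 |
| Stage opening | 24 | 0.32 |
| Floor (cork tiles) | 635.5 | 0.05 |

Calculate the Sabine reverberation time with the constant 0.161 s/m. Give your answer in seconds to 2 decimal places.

0.68 sec

Total absorption A = 253.6×0.03 + 8.9×0.11 + 4.2×0.02 + 635.5×0.61 + 8×0.07 + 24×0.32 + 635.5×0.05
  = 7.608 + 0.979 + 0.084 + 387.655 + 0.560 + 7.680 + 31.775 = 436.341 m^2 sabins.
V = 31·20.5·2.9 = 1842.95 m³.
Sabine: RT60 = 0.161 × 1842.95 / 436.341 = 0.68 s.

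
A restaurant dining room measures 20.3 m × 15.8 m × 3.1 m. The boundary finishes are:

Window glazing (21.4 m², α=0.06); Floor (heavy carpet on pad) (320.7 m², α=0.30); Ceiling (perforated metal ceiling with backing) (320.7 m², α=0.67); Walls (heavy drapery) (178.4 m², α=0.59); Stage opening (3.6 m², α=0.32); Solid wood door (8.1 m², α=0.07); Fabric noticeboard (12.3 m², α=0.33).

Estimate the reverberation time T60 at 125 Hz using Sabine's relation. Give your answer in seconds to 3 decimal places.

0.378 s

Total absorption A = 21.4·0.06 + 320.7·0.30 + 320.7·0.67 + 178.4·0.59 + 3.6·0.32 + 8.1·0.07 + 12.3·0.33
  = 1.284 + 96.210 + 214.869 + 105.256 + 1.152 + 0.567 + 4.059 = 423.397 m² sabins.
Volume V = 20.3 × 15.8 × 3.1 = 994.294 m³.
Sabine: RT60 = 0.161 × 994.294 / 423.397 = 0.378 s.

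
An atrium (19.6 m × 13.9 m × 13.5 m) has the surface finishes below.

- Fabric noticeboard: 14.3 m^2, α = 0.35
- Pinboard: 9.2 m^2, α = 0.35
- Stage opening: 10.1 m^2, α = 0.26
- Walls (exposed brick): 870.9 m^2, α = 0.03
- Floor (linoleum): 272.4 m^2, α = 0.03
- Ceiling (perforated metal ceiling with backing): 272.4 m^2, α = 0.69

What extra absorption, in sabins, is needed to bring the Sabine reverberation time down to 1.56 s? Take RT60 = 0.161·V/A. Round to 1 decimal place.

Summing Sᵢαᵢ: 5.005 + 3.220 + 2.626 + 26.127 + 8.172 + 187.956 → A₁ = 233.106 sabins.
Target A₂ = 0.161·3677.94/1.56 = 379.582 sabins (V = 3677.94 m³).
Shortfall: 379.582 − 233.106 = 146.5 sabins.

146.5 sabins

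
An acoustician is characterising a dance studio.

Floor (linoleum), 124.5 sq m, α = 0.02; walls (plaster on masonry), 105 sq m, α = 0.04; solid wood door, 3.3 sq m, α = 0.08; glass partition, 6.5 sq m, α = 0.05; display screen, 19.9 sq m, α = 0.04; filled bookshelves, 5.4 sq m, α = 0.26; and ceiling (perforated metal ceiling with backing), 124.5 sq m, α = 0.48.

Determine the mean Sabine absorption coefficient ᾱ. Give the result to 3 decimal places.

S = Σ Sᵢ = 124.5 + 105 + 3.3 + 6.5 + 19.9 + 5.4 + 124.5 = 389.1 sq m.
A = 124.5×0.02 + 105×0.04 + 3.3×0.08 + 6.5×0.05 + 19.9×0.04 + 5.4×0.26 + 124.5×0.48 = 69.239 sabins.
ᾱ = 69.239 / 389.1 = 0.178.

0.178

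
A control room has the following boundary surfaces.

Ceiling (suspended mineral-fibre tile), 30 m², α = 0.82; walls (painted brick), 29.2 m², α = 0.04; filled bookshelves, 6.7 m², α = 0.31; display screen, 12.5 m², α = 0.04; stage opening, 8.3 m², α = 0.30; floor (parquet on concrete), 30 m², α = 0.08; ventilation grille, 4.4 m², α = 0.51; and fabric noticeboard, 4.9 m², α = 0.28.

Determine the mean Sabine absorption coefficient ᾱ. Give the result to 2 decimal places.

0.29

S = Σ Sᵢ = 30 + 29.2 + 6.7 + 12.5 + 8.3 + 30 + 4.4 + 4.9 = 126.0 m².
Weighted sum Σ Sα = 36.851.
ᾱ = A/S = 0.29.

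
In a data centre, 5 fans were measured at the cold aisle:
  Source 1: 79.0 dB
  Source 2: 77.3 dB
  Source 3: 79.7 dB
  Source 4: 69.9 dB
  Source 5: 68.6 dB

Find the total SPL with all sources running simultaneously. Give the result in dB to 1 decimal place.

83.9 dB

Sum in the linear (power) domain: Σ 10^(Lᵢ/10) = 10^(79.0/10) + 10^(77.3/10) + 10^(79.7/10) + 10^(69.9/10) + 10^(68.6/10) = 2.435e+08.
Back to dB: 10·log₁₀ Σ = 83.9 dB.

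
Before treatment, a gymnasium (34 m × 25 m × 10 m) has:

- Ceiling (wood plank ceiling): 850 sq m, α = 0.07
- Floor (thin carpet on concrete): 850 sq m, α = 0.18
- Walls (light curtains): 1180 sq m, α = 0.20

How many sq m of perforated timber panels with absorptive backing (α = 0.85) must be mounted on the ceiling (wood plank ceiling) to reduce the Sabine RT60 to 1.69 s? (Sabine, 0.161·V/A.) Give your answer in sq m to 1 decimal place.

Equivalent absorption area: A₁ = 850×0.07 + 850×0.18 + 1180×0.20 = 448.500 sq m.
Required A₂ = 0.161·8500/1.69 = 809.763 sabins.
ΔA needed = 809.763 − 448.500 = 361.263 sabins.
Each sq m of panel replacing the ceiling (wood plank ceiling) adds (0.85 − 0.07) = 0.78 sabins.
Area = ΔA/Δα = 361.263/0.78 = 463.2 sq m.

463.2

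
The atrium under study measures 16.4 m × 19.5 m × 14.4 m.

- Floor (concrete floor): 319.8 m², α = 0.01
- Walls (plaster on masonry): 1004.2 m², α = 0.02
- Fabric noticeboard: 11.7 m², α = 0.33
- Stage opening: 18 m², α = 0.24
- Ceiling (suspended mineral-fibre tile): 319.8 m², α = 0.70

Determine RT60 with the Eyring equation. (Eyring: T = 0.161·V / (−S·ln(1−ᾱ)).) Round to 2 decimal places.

2.68 s

S = Σ Sᵢ = 1673.5 m².
Σ(Sᵢαᵢ) = 319.8×0.01 + 1004.2×0.02 + 11.7×0.33 + 18×0.24 + 319.8×0.70 = 255.323.
Mean coefficient ᾱ = A/S = 0.1526.
Eyring denominator: −S ln(1−ᾱ) = 277.102.
V = 16.4 × 19.5 × 14.4 = 4605.12 m³.
T = 0.161·V/[−S·ln(1−ᾱ)] = 0.161·4605.12/277.102 = 2.68 s.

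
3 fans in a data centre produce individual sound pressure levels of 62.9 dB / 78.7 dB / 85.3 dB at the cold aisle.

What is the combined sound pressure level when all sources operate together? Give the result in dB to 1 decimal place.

Converting to relative power and adding: 10^(62.9/10) + 10^(78.7/10) + 10^(85.3/10) = 4.149e+08.
Combined level = 10 log₁₀(4.149e+08) = 86.2 dB.

86.2 dB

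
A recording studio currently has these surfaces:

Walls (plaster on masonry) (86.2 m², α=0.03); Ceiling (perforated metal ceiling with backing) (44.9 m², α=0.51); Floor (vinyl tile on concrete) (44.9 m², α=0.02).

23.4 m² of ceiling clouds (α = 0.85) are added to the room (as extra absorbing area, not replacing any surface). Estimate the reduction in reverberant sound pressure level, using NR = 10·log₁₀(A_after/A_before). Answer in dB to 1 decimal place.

Total absorption A_before = 86.2·0.03 + 44.9·0.51 + 44.9·0.02
  = 2.586 + 22.899 + 0.898 = 26.383 m² sabins.
Added absorption = 23.4 × 0.85 = 19.890 sabins.
A_after = 26.383 + 19.890 = 46.273 sabins.
NR = 10·log₁₀(46.273/26.383) = 2.4 dB.

2.4 dB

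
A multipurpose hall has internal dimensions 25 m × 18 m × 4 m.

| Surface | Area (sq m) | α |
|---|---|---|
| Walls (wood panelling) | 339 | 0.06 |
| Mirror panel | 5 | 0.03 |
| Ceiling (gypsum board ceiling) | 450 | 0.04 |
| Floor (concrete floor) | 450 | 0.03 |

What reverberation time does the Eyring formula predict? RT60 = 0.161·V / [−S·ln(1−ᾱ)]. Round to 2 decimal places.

5.46 s

S = Σ Sᵢ = 1244.0 sq m.
Absorption A = 339×0.06 + 5×0.03 + 450×0.04 + 450×0.03 = 51.990 sabins.
Mean coefficient ᾱ = A/S = 0.0418.
−S·ln(1−ᾱ) = −1244.0 × ln(1 − 0.0418) = 53.117.
V = 25 × 18 × 4 = 1800 m³.
T = 0.161·V/[−S·ln(1−ᾱ)] = 0.161·1800/53.117 = 5.46 s.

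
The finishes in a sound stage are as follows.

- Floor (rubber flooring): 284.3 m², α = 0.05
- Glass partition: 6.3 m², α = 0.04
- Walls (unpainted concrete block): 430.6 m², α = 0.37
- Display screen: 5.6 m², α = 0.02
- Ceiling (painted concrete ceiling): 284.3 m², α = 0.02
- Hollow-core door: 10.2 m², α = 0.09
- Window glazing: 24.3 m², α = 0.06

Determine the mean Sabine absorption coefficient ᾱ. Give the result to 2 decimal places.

S = Σ Sᵢ = 284.3 + 6.3 + 430.6 + 5.6 + 284.3 + 10.2 + 24.3 = 1045.6 m².
A = 284.3×0.05 + 6.3×0.04 + 430.6×0.37 + 5.6×0.02 + 284.3×0.02 + 10.2×0.09 + 24.3×0.06 = 181.963 sabins.
ᾱ = A/S = 0.17.

0.17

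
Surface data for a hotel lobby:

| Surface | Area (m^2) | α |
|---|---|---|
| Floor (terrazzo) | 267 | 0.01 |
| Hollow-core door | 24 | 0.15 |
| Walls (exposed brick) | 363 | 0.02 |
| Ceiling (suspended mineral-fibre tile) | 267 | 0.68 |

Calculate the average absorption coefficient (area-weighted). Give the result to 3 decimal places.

Total surface area S = 921.0 m^2.
Weighted sum Σ Sα = 195.090.
ᾱ = 195.090 / 921.0 = 0.212.

0.212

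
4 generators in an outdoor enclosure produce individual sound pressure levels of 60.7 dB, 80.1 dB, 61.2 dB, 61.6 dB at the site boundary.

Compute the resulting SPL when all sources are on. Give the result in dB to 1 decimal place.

80.3 dB

Σ 10^(Lᵢ/10) = 1.063e+08.
Combined level = 10 log₁₀(1.063e+08) = 80.3 dB.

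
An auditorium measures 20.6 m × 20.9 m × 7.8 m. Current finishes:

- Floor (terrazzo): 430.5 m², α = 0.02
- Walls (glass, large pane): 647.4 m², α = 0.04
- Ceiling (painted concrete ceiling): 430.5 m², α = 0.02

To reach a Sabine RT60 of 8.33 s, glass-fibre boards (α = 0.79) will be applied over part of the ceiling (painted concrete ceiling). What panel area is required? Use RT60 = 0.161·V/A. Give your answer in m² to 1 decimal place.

28.3

Equivalent absorption area: A₁ = 430.5×0.02 + 647.4×0.04 + 430.5×0.02 = 43.116 m².
Required A₂ = 0.161·3358.212/8.33 = 64.907 sabins.
Absorption to add: 64.907 − 43.116 = 21.791 sabins.
Each m² of panel replacing the ceiling (painted concrete ceiling) adds (0.79 − 0.02) = 0.77 sabins.
Panel area = 21.791 / 0.77 = 28.3 m².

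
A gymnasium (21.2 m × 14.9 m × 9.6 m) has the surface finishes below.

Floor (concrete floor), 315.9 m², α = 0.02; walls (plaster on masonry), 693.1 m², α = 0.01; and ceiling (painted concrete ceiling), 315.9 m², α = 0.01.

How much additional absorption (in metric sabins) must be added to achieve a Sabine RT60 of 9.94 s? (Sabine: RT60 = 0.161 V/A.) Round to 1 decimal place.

Total absorption A₁ = 315.9×0.02 + 693.1×0.01 + 315.9×0.01
  = 6.318 + 6.931 + 3.159 = 16.408 m² sabins.
For T = 9.94 s, need A₂ = 0.161·V/T = 0.161·3032.448/9.94 = 49.117 sabins.
ΔA = A₂ − A₁ = 49.117 − 16.408 = 32.7 sabins.

32.7 sabins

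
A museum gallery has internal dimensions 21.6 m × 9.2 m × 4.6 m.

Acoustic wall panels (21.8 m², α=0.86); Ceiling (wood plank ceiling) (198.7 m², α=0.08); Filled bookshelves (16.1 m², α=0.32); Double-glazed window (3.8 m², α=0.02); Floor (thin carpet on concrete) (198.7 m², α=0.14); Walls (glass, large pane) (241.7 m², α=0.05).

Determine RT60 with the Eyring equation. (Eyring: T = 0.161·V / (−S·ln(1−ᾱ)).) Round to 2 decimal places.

S = Σ Sᵢ = 680.8 m².
Absorption A = 21.8×0.86 + 198.7×0.08 + 16.1×0.32 + 3.8×0.02 + 198.7×0.14 + 241.7×0.05 = 79.775 sabins.
Mean coefficient ᾱ = A/S = 0.1172.
−S·ln(1−ᾱ) = −680.8 × ln(1 − 0.1172) = 84.866.
V = 21.6 × 9.2 × 4.6 = 914.112 m³.
RT60 = 0.161 × 914.112 / 84.866 = 1.73 s.

1.73 s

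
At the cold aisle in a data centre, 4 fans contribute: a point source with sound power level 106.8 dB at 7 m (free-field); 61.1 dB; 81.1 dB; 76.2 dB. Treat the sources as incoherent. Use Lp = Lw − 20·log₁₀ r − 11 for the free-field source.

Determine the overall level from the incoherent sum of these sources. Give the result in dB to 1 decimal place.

Source at 7 m: Lp = 106.8 − 20·log₁₀(7) − 11 = 78.9 dB.
Sum in the linear (power) domain: Σ 10^(Lᵢ/10) = 10^(78.9/10) + 10^(61.1/10) + 10^(81.1/10) + 10^(76.2/10) = 2.494e+08.
L_total = 10·log₁₀(2.494e+08) = 84.0 dB.

84.0 dB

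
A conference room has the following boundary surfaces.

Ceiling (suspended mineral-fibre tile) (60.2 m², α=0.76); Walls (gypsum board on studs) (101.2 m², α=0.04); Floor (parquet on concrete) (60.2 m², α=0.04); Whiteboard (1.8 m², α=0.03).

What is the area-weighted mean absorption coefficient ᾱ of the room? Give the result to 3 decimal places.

0.234

S = Σ Sᵢ = 60.2 + 101.2 + 60.2 + 1.8 = 223.4 m².
Weighted sum Σ Sα = 52.262.
ᾱ = A/S = 0.234.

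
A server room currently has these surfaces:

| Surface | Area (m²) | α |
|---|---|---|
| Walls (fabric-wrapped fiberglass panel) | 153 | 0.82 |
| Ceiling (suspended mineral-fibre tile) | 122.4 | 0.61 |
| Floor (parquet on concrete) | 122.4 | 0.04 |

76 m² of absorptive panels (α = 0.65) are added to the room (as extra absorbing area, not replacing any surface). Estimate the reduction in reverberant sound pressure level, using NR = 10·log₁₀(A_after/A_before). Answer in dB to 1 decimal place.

A_before = Σ Sᵢαᵢ = 153·0.82 + 122.4·0.61 + 122.4·0.04 = 205.020 sabins.
Treatment contributes 76·0.65 = 49.400 sabins.
New total A_after = 254.420 sabins.
NR = 10·log₁₀(254.420/205.020) = 0.9 dB.

0.9 dB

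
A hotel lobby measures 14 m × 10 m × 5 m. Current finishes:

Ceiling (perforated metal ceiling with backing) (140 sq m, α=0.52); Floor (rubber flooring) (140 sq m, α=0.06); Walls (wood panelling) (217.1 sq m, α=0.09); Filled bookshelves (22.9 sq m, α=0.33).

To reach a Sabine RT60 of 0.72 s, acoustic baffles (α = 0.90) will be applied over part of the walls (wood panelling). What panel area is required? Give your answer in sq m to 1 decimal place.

59.5

Summing Sᵢαᵢ: 72.800 + 8.400 + 19.539 + 7.557 → A₁ = 108.296 sabins.
Required A₂ = 0.161·700/0.72 = 156.528 sabins.
Absorption to add: 156.528 − 108.296 = 48.232 sabins.
Each sq m of panel replacing the walls (wood panelling) adds (0.90 − 0.09) = 0.81 sabins.
Panel area = 48.232 / 0.81 = 59.5 sq m.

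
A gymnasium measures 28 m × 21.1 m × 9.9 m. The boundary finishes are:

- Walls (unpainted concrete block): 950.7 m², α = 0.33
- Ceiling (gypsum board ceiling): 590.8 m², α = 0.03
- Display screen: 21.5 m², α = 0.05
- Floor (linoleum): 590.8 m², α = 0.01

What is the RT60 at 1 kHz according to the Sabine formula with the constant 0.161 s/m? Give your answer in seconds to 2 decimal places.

2.78 s

Total absorption A = 950.7×0.33 + 590.8×0.03 + 21.5×0.05 + 590.8×0.01
  = 313.731 + 17.724 + 1.075 + 5.908 = 338.438 m² sabins.
V = 28·21.1·9.9 = 5848.92 m³.
RT60 = 0.161 · V / A = 0.161 × 5848.92 / 338.438 = 2.78 s.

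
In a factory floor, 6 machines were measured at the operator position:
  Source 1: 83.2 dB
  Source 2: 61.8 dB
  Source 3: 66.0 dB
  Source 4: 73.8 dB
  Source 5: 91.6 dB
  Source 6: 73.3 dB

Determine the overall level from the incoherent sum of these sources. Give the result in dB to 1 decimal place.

92.3 dB

Σ 10^(Lᵢ/10) = 1.705e+09.
Combined level = 10 log₁₀(1.705e+09) = 92.3 dB.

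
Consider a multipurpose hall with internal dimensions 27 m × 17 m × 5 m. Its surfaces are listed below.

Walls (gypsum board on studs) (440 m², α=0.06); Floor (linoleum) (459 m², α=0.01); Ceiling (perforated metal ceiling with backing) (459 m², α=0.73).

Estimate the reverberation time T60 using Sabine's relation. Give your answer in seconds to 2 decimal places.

Summing Sᵢαᵢ: 26.400 + 4.590 + 335.070 → A = 366.060 sabins.
V = 27·17·5 = 2295 m³.
T = 0.161 V/A = 0.161·2295/366.060 = 1.01 s.

1.01 s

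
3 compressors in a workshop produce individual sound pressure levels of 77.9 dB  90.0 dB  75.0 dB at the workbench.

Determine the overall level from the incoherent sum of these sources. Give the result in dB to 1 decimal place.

Σ 10^(Lᵢ/10) = 1.093e+09.
Back to dB: 10·log₁₀ Σ = 90.4 dB.

90.4 dB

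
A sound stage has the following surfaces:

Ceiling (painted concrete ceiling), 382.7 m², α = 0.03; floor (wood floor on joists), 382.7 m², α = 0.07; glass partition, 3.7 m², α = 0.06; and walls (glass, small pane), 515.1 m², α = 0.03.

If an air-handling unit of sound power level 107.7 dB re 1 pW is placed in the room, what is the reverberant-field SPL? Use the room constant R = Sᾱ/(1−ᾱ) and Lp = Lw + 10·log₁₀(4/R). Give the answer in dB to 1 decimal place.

A = 53.945 sabins; S = 1284.2 m².
ᾱ = 0.0420, so room constant R = A/(1−ᾱ) = 56.310 m².
Lp = 107.7 + 10·log₁₀(4/56.310) = 107.7 + (-11.49) = 96.2 dB.

96.2 dB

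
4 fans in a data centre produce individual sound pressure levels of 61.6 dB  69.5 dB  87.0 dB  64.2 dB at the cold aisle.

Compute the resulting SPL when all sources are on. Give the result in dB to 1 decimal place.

Sum in the linear (power) domain: Σ 10^(Lᵢ/10) = 10^(61.6/10) + 10^(69.5/10) + 10^(87.0/10) + 10^(64.2/10) = 5.142e+08.
Combined level = 10 log₁₀(5.142e+08) = 87.1 dB.

87.1 dB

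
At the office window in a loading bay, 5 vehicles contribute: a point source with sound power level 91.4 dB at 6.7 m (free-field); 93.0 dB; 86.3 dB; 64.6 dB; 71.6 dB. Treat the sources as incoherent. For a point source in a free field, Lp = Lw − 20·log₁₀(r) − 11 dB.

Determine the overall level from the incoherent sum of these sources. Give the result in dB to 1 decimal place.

93.9 dB

Source at 6.7 m: Lp = 91.4 − 20·log₁₀(6.7) − 11 = 63.9 dB.
Converting to relative power and adding: 10^(63.9/10) + 10^(93.0/10) + 10^(86.3/10) + 10^(64.6/10) + 10^(71.6/10) = 2.442e+09.
L_total = 10·log₁₀(2.442e+09) = 93.9 dB.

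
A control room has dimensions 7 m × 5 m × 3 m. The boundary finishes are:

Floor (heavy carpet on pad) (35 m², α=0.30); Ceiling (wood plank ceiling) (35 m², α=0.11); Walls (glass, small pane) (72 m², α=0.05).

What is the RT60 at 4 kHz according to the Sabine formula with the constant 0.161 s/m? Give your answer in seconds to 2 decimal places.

0.94 sec

Total absorption A = 35*0.30 + 35*0.11 + 72*0.05
  = 10.500 + 3.850 + 3.600 = 17.950 m² sabins.
V = 7·5·3 = 105 m³.
RT60 = 0.161 · V / A = 0.161 × 105 / 17.950 = 0.94 s.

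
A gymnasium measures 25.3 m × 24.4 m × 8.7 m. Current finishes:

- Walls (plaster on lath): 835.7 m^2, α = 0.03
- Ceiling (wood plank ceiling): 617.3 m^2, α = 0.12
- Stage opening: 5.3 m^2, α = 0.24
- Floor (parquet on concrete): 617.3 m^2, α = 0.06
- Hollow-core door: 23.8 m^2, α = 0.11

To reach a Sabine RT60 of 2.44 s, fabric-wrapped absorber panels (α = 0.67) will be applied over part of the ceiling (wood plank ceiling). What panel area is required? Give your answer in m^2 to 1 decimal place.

Equivalent absorption area: A₁ = 835.7·0.03 + 617.3·0.12 + 5.3·0.24 + 617.3·0.06 + 23.8·0.11 = 140.075 m^2.
Required A₂ = 0.161·5370.684/2.44 = 354.377 sabins.
Absorption to add: 354.377 − 140.075 = 214.302 sabins.
Each m^2 of panel replacing the ceiling (wood plank ceiling) adds (0.67 − 0.12) = 0.55 sabins.
Area = ΔA/Δα = 214.302/0.55 = 389.6 m^2.

389.6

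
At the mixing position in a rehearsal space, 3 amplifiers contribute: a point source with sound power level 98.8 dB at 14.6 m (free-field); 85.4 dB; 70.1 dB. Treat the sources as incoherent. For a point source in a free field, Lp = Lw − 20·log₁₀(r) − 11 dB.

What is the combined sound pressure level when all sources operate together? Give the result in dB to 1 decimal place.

Source at 14.6 m: Lp = 98.8 − 20·log₁₀(14.6) − 11 = 64.5 dB.
Converting to relative power and adding: 10^(64.5/10) + 10^(85.4/10) + 10^(70.1/10) = 3.598e+08.
Back to dB: 10·log₁₀ Σ = 85.6 dB.

85.6 dB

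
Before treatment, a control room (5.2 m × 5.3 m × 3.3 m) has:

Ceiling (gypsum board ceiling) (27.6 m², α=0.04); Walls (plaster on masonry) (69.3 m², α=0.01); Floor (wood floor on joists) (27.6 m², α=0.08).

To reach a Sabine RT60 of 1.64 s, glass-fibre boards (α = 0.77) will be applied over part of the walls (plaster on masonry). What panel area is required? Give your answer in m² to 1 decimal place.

6.5

A₁ = Σ Sᵢαᵢ = 27.6·0.04 + 69.3·0.01 + 27.6·0.08 = 4.005 sabins.
V = 90.948 m³. Target absorption A₂ = 0.161 × 90.948 / 1.64 = 8.928 sabins.
ΔA needed = 8.928 − 4.005 = 4.923 sabins.
Net gain per m²: Δα = 0.77 − 0.01 = 0.76.
Panel area = 4.923 / 0.76 = 6.5 m².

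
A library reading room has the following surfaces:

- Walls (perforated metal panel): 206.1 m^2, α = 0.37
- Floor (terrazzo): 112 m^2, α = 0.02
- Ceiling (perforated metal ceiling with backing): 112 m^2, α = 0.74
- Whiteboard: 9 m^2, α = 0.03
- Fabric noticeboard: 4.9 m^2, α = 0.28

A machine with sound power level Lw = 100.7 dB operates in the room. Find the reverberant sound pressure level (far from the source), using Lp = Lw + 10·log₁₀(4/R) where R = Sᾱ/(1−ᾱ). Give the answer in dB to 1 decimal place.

82.6 dB

Σ(Sᵢαᵢ) = 206.1×0.37 + 112×0.02 + 112×0.74 + 9×0.03 + 4.9×0.28 = 163.019; total area S = 444.0 m^2.
ᾱ = 163.019/444.0 = 0.3672; R = Sᾱ/(1−ᾱ) = 163.019/(1−0.3672) = 257.615 m^2.
Lp = Lw + 10 log₁₀(4/R) = 100.7 -18.09 = 82.6 dB.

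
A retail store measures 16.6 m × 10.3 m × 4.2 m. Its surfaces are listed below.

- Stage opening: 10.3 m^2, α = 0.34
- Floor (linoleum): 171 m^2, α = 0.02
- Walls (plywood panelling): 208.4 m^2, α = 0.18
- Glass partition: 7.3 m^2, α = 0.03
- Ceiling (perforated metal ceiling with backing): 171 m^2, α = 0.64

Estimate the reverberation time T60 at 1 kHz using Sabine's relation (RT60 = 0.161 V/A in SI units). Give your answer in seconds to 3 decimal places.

Equivalent absorption area: A = 10.3×0.34 + 171×0.02 + 208.4×0.18 + 7.3×0.03 + 171×0.64 = 154.093 m^2.
Volume V = 16.6 × 10.3 × 4.2 = 718.116 m³.
Sabine: RT60 = 0.161 × 718.116 / 154.093 = 0.750 s.

0.750 s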